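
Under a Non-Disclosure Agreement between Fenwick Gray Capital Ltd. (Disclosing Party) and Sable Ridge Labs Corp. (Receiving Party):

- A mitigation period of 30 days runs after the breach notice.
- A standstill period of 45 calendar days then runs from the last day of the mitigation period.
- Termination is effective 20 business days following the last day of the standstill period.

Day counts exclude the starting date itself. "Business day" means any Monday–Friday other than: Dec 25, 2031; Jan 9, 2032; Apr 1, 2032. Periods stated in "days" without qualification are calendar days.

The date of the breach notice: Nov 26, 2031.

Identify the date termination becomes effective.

Mar 8, 2032

The last day of the mitigation period: 30 calendar days after Nov 26, 2031 is Dec 26, 2031.
The last day of the standstill period: 45 calendar days after Dec 26, 2031 is Feb 9, 2032.
The date termination becomes effective: counting 20 business days from Monday, Feb 9, 2032 (Feb 10, Feb 11, Feb 12, Feb 13, …, Mar 4, Mar 5, Mar 8, skipping weekends) reaches Monday, Mar 8, 2032.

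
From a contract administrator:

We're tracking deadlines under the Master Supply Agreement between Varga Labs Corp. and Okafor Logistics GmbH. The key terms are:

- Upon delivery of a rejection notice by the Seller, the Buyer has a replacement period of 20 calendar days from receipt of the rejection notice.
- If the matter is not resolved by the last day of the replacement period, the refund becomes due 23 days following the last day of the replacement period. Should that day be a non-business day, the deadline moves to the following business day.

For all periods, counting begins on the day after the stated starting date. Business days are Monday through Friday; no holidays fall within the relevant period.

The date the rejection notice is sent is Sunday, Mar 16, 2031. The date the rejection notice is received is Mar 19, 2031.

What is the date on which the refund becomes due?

Adding 20 calendar days to Mar 19, 2031 gives Apr 8, 2031, which is the last day of the replacement period.
Adding 23 calendar days to Apr 8, 2031 gives May 1, 2031, which is the date on which the refund becomes due. May 1, 2031 is a Thursday, so no roll-forward applies.

May 1, 2031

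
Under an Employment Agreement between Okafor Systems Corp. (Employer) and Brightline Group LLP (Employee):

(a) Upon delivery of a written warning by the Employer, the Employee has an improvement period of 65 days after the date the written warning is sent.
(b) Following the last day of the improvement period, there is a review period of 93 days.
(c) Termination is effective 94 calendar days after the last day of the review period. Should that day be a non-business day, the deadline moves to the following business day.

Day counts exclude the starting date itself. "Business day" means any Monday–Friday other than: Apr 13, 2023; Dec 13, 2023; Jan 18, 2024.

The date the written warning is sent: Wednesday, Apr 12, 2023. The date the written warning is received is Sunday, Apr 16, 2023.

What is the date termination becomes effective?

Dec 20, 2023

Adding 65 calendar days to Apr 12, 2023 gives Jun 16, 2023, which is the last day of the improvement period.
The last day of the review period: Jun 16, 2023 + 93 days = Sep 17, 2023.
Adding 94 calendar days to Sep 17, 2023 gives Dec 20, 2023, which is the date termination becomes effective. Dec 20, 2023 is a Wednesday and is not a listed holiday, so no roll-forward applies.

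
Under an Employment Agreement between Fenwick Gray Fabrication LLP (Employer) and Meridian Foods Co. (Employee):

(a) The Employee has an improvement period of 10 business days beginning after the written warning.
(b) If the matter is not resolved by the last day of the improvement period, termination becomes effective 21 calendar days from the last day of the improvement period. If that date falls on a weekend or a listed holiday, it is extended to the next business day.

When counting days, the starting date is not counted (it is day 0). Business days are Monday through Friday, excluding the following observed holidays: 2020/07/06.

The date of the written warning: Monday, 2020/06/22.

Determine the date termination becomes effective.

2020/07/28

From Monday, 2020/06/22, 10 business days (Jun 23, Jun 24, Jun 25, Jun 26, Jun 29, Jun 30, Jul 1, Jul 2, Jul 3, Jul 7, skipping weekends and the listed holiday on Jul 6) brings us to Tuesday, 2020/07/07, which is the last day of the improvement period.
Adding 21 calendar days to 2020/07/07 gives 2020/07/28, which is the date termination becomes effective. 2020/07/28 is a Tuesday and is not a listed holiday, so no roll-forward applies.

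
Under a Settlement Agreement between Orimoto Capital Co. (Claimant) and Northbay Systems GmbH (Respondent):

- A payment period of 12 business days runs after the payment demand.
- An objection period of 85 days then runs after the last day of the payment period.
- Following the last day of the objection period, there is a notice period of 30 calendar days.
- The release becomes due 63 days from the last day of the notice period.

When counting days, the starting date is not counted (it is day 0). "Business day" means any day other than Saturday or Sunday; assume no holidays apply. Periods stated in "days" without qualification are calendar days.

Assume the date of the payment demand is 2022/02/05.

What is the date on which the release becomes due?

From Saturday, 2022/02/05, 12 business days (Feb 7, Feb 8, Feb 9, Feb 10, …, Feb 18, Feb 21, Feb 22, skipping weekends) brings us to Tuesday, 2022/02/22, which is the last day of the payment period.
Adding 85 calendar days to 2022/02/22 gives 2022/05/18, which is the last day of the objection period.
The last day of the notice period: 30 calendar days after 2022/05/18 is 2022/06/17.
The date on which the release becomes due: 63 calendar days after 2022/06/17 is 2022/08/19.

2022/08/19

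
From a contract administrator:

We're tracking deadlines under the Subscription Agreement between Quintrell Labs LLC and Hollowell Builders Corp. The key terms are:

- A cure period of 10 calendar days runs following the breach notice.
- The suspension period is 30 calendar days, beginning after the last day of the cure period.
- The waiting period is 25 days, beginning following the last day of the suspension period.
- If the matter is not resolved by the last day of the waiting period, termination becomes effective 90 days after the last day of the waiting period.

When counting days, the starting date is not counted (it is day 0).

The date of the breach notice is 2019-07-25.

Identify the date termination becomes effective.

The last day of the cure period: 2019-07-25 + 10 days = 2019-08-04.
Adding 30 calendar days to 2019-08-04 gives 2019-09-03, which is the last day of the suspension period.
Adding 25 calendar days to 2019-09-03 gives 2019-09-28, which is the last day of the waiting period.
The date termination becomes effective: 90 calendar days after 2019-09-28 is 2019-12-27.

2019-12-27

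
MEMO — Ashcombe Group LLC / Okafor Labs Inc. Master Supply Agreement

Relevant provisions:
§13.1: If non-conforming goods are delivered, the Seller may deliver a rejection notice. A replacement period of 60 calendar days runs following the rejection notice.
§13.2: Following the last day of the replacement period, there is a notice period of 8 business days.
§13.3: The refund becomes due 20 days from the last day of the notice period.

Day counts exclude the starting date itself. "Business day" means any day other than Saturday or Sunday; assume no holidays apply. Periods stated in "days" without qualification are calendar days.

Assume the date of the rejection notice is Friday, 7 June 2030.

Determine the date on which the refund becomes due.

The last day of the replacement period: 7 June 2030 + 60 days = 6 August 2030.
From Tuesday, 6 August 2030, 8 business days (Aug 7, Aug 8, Aug 9, Aug 12, Aug 13, Aug 14, Aug 15, Aug 16, skipping weekends) brings us to Friday, 16 August 2030, which is the last day of the notice period.
The date on which the refund becomes due: 16 August 2030 + 20 days = 5 September 2030.

5 September 2030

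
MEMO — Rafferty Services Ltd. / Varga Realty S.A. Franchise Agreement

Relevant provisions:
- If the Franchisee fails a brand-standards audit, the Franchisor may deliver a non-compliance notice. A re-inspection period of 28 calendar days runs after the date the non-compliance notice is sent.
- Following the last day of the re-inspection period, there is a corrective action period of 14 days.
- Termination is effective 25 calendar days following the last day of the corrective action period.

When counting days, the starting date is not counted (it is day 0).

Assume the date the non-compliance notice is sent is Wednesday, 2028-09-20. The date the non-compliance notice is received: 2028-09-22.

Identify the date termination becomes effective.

2028-11-26

Adding 28 calendar days to 2028-09-20 gives 2028-10-18, which is the last day of the re-inspection period.
Adding 14 calendar days to 2028-10-18 gives 2028-11-01, which is the last day of the corrective action period.
The date termination becomes effective: 25 calendar days after 2028-11-01 is 2028-11-26.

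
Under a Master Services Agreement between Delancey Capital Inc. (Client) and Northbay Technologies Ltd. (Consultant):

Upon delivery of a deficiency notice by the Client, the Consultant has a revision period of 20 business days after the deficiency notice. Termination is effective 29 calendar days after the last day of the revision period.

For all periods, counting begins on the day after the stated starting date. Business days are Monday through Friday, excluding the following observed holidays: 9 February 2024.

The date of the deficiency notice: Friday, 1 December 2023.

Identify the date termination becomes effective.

27 January 2024

The last day of the revision period: counting 20 business days from Friday, 1 December 2023 (Dec 4, Dec 5, Dec 6, Dec 7, …, Dec 27, Dec 28, Dec 29, skipping weekends) reaches Friday, 29 December 2023.
Adding 29 calendar days to 29 December 2023 gives 27 January 2024, which is the date termination becomes effective.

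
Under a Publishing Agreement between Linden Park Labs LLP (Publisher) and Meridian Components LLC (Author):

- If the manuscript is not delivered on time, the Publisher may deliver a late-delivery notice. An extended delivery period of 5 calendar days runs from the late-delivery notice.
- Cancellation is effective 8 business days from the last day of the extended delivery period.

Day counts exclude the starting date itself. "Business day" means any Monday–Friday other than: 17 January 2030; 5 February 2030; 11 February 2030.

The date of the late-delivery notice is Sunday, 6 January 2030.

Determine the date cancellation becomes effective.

24 January 2030

The last day of the extended delivery period: 6 January 2030 + 5 days = 11 January 2030.
From Friday, 11 January 2030, 8 business days (Jan 14, Jan 15, Jan 16, Jan 18, Jan 21, Jan 22, Jan 23, Jan 24, skipping weekends and the listed holiday on Jan 17) brings us to Thursday, 24 January 2030, which is the date cancellation becomes effective.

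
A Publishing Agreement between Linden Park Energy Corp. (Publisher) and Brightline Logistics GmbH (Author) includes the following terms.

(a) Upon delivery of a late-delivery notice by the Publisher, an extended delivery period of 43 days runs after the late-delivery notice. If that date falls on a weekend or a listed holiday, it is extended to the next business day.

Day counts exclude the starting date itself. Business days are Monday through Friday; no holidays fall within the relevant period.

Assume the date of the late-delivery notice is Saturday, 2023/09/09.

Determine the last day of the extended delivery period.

2023/10/23

Adding 43 calendar days to 2023/09/09 gives 2023/10/22, which is the last day of the extended delivery period. That falls on a Sunday, so it rolls to the next business day, Monday, 2023/10/23.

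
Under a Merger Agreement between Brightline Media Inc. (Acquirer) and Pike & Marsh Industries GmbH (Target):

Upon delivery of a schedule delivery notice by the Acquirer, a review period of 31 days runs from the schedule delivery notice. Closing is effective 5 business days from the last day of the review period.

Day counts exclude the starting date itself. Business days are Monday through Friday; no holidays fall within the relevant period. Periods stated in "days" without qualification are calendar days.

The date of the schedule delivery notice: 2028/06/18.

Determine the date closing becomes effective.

The last day of the review period: 31 calendar days after 2028/06/18 is 2028/07/19.
The date closing becomes effective: counting 5 business days from Wednesday, 2028/07/19 (Jul 20, Jul 21, Jul 24, Jul 25, Jul 26, skipping weekends) reaches Wednesday, 2028/07/26.

2028/07/26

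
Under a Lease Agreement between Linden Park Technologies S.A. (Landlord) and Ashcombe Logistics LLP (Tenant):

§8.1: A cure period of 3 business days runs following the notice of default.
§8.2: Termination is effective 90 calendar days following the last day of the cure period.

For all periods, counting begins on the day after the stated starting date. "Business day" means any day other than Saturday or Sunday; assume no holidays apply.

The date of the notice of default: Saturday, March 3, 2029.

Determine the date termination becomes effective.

From Saturday, March 3, 2029, 3 business days (Mar 5, Mar 6, Mar 7, skipping weekends) brings us to Wednesday, March 7, 2029, which is the last day of the cure period.
Adding 90 calendar days to March 7, 2029 gives June 5, 2029, which is the date termination becomes effective.

June 5, 2029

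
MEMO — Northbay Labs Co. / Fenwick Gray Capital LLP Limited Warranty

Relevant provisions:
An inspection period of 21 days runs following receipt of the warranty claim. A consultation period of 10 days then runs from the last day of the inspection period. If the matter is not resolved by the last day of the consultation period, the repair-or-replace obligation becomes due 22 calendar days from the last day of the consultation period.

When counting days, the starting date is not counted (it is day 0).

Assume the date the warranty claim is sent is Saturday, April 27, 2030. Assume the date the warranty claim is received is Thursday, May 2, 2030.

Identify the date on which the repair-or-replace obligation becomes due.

Adding 21 calendar days to May 2, 2030 gives May 23, 2030, which is the last day of the inspection period.
The last day of the consultation period: 10 calendar days after May 23, 2030 is June 2, 2030.
Adding 22 calendar days to June 2, 2030 gives June 24, 2030, which is the date on which the repair-or-replace obligation becomes due.

June 24, 2030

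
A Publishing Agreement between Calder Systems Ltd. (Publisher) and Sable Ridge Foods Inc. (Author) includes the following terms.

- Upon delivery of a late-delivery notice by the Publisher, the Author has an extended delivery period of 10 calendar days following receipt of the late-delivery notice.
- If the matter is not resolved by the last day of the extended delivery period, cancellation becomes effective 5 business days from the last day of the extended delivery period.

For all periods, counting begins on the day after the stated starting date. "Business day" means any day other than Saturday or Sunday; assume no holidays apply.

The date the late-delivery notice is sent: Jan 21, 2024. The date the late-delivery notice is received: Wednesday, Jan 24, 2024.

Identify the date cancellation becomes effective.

Feb 9, 2024

The last day of the extended delivery period: 10 calendar days after Jan 24, 2024 is Feb 3, 2024.
The date cancellation becomes effective: counting 5 business days from Saturday, Feb 3, 2024 (Feb 5, Feb 6, Feb 7, Feb 8, Feb 9, skipping weekends) reaches Friday, Feb 9, 2024.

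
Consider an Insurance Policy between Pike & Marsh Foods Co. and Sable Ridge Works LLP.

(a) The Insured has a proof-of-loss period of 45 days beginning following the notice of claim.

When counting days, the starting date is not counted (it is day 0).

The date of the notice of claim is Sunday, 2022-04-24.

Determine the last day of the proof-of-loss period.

Adding 45 calendar days to 2022-04-24 gives 2022-06-08, which is the last day of the proof-of-loss period.

2022-06-08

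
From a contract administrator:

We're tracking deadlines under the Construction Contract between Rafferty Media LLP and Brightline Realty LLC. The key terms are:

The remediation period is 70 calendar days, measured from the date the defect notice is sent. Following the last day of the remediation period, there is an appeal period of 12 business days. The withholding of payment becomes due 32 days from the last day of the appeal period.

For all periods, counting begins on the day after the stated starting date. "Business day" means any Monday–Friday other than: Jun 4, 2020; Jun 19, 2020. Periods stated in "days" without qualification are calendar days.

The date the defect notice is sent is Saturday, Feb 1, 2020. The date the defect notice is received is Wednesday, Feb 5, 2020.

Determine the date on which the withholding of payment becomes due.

May 30, 2020

The last day of the remediation period: Feb 1, 2020 + 70 days = Apr 11, 2020.
From Saturday, Apr 11, 2020, 12 business days (Apr 13, Apr 14, Apr 15, Apr 16, …, Apr 24, Apr 27, Apr 28, skipping weekends) brings us to Tuesday, Apr 28, 2020, which is the last day of the appeal period.
The date on which the withholding of payment becomes due: 32 calendar days after Apr 28, 2020 is May 30, 2020.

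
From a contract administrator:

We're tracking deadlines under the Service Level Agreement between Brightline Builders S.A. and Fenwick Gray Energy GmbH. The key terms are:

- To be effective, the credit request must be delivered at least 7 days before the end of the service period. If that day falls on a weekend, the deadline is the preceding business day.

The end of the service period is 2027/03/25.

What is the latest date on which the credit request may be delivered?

2027/03/25 minus 7 days is 2027/03/18. That is a Thursday, so no adjustment is needed.

2027/03/18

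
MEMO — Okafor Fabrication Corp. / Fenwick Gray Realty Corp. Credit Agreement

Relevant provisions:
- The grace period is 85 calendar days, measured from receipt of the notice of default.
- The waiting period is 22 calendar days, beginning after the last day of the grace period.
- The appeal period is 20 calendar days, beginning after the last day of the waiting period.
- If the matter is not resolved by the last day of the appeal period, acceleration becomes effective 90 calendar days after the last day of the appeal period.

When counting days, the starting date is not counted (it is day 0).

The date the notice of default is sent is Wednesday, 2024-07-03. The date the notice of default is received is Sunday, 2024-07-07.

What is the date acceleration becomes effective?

Adding 85 calendar days to 2024-07-07 gives 2024-09-30, which is the last day of the grace period.
The last day of the waiting period: 22 calendar days after 2024-09-30 is 2024-10-22.
The last day of the appeal period: 2024-10-22 + 20 days = 2024-11-11.
Adding 90 calendar days to 2024-11-11 gives 2025-02-09, which is the date acceleration becomes effective.

2025-02-09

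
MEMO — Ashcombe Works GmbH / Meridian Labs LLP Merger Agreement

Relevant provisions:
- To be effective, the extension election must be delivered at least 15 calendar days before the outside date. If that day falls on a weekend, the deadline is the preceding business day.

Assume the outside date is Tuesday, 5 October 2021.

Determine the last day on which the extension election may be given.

20 September 2021

Counting back 15 calendar days from 5 October 2021 gives 20 September 2021. That is a Monday, so no adjustment is needed.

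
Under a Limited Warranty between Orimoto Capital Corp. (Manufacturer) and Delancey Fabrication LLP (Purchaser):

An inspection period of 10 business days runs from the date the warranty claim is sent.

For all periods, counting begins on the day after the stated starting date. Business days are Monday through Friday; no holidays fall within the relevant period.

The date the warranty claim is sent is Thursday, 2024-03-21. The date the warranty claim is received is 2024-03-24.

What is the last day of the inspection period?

The last day of the inspection period: 10 business days after Thursday, 2024-03-21, skipping weekends — Mar 22, Mar 25, Mar 26, Mar 27, Mar 28, Mar 29, Apr 1, Apr 2, Apr 3, Apr 4 — lands on Thursday, 2024-04-04.

2024-04-04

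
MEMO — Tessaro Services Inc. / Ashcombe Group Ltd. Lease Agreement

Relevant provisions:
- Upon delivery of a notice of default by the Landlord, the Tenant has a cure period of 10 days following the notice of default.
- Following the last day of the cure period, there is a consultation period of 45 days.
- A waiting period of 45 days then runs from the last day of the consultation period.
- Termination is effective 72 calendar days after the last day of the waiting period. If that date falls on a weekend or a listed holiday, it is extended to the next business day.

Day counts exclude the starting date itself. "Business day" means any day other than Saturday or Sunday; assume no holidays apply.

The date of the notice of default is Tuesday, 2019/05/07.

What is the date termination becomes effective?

2019/10/28

Adding 10 calendar days to 2019/05/07 gives 2019/05/17, which is the last day of the cure period.
Adding 45 calendar days to 2019/05/17 gives 2019/07/01, which is the last day of the consultation period.
Adding 45 calendar days to 2019/07/01 gives 2019/08/15, which is the last day of the waiting period.
The date termination becomes effective: 72 calendar days after 2019/08/15 is 2019/10/26. That falls on a Saturday, so it rolls to the next business day, Monday, 2019/10/28.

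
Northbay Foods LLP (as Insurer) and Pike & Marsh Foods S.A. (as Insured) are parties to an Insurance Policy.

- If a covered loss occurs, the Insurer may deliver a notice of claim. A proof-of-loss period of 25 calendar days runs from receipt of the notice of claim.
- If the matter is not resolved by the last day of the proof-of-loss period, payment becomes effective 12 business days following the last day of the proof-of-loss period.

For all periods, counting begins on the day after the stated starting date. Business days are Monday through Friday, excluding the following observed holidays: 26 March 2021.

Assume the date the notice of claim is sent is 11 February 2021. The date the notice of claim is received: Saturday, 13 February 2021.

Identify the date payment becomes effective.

29 March 2021

Adding 25 calendar days to 13 February 2021 gives 10 March 2021, which is the last day of the proof-of-loss period.
The date payment becomes effective: counting 12 business days from Wednesday, 10 March 2021 (Mar 11, Mar 12, Mar 15, Mar 16, …, Mar 24, Mar 25, Mar 29, skipping weekends and the listed holiday on Mar 26) reaches Monday, 29 March 2021.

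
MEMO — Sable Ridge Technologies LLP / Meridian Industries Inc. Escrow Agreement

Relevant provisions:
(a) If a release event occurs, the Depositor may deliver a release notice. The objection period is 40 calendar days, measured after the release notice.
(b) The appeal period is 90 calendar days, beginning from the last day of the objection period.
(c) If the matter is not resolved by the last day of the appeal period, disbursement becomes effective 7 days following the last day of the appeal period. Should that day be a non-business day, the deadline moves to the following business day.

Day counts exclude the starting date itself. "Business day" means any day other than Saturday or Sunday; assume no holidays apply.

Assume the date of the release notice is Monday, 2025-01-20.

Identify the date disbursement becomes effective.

2025-06-06

The last day of the objection period: 40 calendar days after 2025-01-20 is 2025-03-01.
The last day of the appeal period: 90 calendar days after 2025-03-01 is 2025-05-30.
The date disbursement becomes effective: 2025-05-30 + 7 days = 2025-06-06. 2025-06-06 is a Friday, so no roll-forward applies.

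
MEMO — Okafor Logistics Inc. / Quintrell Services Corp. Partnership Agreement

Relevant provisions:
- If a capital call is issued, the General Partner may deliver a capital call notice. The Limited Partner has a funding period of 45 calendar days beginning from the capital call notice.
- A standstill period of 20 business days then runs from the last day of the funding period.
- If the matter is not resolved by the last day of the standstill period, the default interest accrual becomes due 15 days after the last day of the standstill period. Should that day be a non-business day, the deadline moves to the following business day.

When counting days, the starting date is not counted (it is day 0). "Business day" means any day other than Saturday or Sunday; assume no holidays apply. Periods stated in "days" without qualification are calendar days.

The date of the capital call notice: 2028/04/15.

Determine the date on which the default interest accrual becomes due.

2028/07/12

The last day of the funding period: 45 calendar days after 2028/04/15 is 2028/05/30.
The last day of the standstill period: counting 20 business days from Tuesday, 2028/05/30 (May 31, Jun 1, Jun 2, Jun 5, …, Jun 23, Jun 26, Jun 27, skipping weekends) reaches Tuesday, 2028/06/27.
Adding 15 calendar days to 2028/06/27 gives 2028/07/12, which is the date on which the default interest accrual becomes due. 2028/07/12 is a Wednesday, so no roll-forward applies.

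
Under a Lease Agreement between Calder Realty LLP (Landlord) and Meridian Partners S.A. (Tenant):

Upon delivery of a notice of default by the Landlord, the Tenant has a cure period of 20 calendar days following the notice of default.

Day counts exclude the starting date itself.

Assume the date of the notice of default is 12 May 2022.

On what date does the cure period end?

1 June 2022

The last day of the cure period: 12 May 2022 + 20 days = 1 June 2022.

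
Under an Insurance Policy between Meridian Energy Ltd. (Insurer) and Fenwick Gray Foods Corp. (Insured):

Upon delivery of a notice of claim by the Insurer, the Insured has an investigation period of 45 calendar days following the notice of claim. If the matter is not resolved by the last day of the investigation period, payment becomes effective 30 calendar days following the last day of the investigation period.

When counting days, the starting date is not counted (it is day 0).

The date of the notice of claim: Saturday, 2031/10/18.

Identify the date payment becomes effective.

2032/01/01

The last day of the investigation period: 45 calendar days after 2031/10/18 is 2031/12/02.
Adding 30 calendar days to 2031/12/02 gives 2032/01/01, which is the date payment becomes effective.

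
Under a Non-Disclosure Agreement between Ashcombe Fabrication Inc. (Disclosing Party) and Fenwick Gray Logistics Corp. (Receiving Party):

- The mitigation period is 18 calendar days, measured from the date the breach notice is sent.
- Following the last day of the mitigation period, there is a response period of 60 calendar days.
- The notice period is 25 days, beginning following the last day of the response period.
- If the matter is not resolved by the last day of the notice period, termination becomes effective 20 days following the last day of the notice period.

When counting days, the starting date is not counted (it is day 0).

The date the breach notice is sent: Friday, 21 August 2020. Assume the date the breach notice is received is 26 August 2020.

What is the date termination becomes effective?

22 December 2020

The last day of the mitigation period: 18 calendar days after 21 August 2020 is 8 September 2020.
The last day of the response period: 60 calendar days after 8 September 2020 is 7 November 2020.
Adding 25 calendar days to 7 November 2020 gives 2 December 2020, which is the last day of the notice period.
The date termination becomes effective: 2 December 2020 + 20 days = 22 December 2020.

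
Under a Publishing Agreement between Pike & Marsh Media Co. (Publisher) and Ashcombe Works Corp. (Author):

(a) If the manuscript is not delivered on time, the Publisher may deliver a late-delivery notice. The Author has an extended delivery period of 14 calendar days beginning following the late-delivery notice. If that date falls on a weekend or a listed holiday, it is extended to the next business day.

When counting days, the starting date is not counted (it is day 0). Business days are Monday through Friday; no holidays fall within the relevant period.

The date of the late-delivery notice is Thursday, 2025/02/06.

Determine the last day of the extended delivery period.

The last day of the extended delivery period: 2025/02/06 + 14 days = 2025/02/20. 2025/02/20 is a Thursday, so no roll-forward applies.

2025/02/20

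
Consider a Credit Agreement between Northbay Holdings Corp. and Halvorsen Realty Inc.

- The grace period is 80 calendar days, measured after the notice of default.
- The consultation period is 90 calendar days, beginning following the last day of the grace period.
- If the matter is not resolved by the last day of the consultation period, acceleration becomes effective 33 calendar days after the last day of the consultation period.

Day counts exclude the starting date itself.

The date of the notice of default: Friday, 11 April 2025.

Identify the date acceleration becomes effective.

Adding 80 calendar days to 11 April 2025 gives 30 June 2025, which is the last day of the grace period.
The last day of the consultation period: 30 June 2025 + 90 days = 28 September 2025.
The date acceleration becomes effective: 28 September 2025 + 33 days = 31 October 2025.

31 October 2025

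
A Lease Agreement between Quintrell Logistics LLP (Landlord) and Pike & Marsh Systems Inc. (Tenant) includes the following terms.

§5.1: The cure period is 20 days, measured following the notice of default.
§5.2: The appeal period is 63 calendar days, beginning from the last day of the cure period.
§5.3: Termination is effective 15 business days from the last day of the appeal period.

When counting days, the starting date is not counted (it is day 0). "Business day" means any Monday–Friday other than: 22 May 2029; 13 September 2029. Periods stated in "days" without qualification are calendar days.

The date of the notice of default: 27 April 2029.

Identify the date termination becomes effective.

9 August 2029

The last day of the cure period: 20 calendar days after 27 April 2029 is 17 May 2029.
The last day of the appeal period: 63 calendar days after 17 May 2029 is 19 July 2029.
The date termination becomes effective: 15 business days after Thursday, 19 July 2029, skipping weekends — Jul 20, Jul 23, Jul 24, Jul 25, …, Aug 7, Aug 8, Aug 9 — lands on Thursday, 9 August 2029.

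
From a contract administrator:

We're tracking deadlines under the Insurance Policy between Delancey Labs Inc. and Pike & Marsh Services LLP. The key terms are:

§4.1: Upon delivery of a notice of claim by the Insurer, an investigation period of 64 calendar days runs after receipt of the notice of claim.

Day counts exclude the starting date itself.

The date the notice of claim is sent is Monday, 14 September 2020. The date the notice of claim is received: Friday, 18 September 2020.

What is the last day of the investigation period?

21 November 2020

The last day of the investigation period: 18 September 2020 + 64 days = 21 November 2020.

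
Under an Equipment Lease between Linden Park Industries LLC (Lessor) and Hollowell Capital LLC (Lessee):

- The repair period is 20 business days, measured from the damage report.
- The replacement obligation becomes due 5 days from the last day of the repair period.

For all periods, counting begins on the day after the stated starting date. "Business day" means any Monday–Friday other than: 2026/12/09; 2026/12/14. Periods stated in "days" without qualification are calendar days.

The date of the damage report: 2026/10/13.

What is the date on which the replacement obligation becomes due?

2026/11/15

The last day of the repair period: counting 20 business days from Tuesday, 2026/10/13 (Oct 14, Oct 15, Oct 16, Oct 19, …, Nov 6, Nov 9, Nov 10, skipping weekends) reaches Tuesday, 2026/11/10.
The date on which the replacement obligation becomes due: 2026/11/10 + 5 days = 2026/11/15.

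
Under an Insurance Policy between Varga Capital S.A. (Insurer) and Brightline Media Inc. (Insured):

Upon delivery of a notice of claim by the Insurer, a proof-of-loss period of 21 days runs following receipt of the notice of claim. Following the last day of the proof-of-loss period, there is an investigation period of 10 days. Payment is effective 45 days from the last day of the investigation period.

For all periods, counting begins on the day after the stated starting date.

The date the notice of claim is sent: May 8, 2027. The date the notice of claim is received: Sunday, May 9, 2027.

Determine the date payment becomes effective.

The last day of the proof-of-loss period: 21 calendar days after May 9, 2027 is May 30, 2027.
The last day of the investigation period: 10 calendar days after May 30, 2027 is June 9, 2027.
The date payment becomes effective: June 9, 2027 + 45 days = July 24, 2027.

July 24, 2027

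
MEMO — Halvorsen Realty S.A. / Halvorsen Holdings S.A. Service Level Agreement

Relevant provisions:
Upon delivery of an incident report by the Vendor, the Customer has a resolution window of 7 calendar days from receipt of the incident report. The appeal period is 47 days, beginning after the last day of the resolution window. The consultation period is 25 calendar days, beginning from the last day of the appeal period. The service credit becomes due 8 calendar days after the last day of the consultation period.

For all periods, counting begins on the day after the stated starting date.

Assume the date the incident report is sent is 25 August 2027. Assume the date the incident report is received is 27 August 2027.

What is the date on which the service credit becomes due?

22 November 2027

The last day of the resolution window: 27 August 2027 + 7 days = 3 September 2027.
The last day of the appeal period: 47 calendar days after 3 September 2027 is 20 October 2027.
The last day of the consultation period: 20 October 2027 + 25 days = 14 November 2027.
Adding 8 calendar days to 14 November 2027 gives 22 November 2027, which is the date on which the service credit becomes due.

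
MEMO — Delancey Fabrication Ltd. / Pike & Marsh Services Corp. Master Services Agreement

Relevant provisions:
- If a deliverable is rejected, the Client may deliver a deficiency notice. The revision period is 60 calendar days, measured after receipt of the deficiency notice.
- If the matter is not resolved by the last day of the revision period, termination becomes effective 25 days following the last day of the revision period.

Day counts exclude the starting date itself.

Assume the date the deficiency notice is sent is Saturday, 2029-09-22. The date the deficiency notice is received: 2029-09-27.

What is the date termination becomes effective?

2029-12-21

The last day of the revision period: 60 calendar days after 2029-09-27 is 2029-11-26.
The date termination becomes effective: 2029-11-26 + 25 days = 2029-12-21.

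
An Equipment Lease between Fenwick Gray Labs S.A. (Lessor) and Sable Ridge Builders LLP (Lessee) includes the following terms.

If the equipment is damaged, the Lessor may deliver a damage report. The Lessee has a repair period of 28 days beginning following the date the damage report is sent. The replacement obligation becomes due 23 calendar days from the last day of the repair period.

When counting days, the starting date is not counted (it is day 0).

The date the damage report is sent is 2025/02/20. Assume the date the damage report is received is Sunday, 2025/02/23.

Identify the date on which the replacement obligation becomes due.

Adding 28 calendar days to 2025/02/20 gives 2025/03/20, which is the last day of the repair period.
The date on which the replacement obligation becomes due: 2025/03/20 + 23 days = 2025/04/12.

2025/04/12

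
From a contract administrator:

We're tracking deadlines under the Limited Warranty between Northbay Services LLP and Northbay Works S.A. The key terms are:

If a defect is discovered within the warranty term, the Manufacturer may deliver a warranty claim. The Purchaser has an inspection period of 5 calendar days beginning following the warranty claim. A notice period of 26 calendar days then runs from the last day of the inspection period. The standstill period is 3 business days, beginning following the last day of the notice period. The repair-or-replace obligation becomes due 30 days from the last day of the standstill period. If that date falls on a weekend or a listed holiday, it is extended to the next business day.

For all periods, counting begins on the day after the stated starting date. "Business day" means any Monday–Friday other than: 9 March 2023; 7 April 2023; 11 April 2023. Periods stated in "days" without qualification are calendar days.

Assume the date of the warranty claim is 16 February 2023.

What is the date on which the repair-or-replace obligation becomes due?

21 April 2023

The last day of the inspection period: 16 February 2023 + 5 days = 21 February 2023.
The last day of the notice period: 26 calendar days after 21 February 2023 is 19 March 2023.
The last day of the standstill period: counting 3 business days from Sunday, 19 March 2023 (Mar 20, Mar 21, Mar 22, skipping weekends) reaches Wednesday, 22 March 2023.
Adding 30 calendar days to 22 March 2023 gives 21 April 2023, which is the date on which the repair-or-replace obligation becomes due. 21 April 2023 is a Friday and is not a listed holiday, so no roll-forward applies.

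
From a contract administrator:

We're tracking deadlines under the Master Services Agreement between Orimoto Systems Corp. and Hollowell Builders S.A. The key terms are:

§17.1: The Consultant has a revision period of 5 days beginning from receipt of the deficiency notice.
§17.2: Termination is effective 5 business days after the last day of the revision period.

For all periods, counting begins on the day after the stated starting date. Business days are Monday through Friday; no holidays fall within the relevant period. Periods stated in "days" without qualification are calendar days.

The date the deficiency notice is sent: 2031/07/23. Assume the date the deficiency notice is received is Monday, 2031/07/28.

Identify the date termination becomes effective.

2031/08/08

Adding 5 calendar days to 2031/07/28 gives 2031/08/02, which is the last day of the revision period.
The date termination becomes effective: counting 5 business days from Saturday, 2031/08/02 (Aug 4, Aug 5, Aug 6, Aug 7, Aug 8, skipping weekends) reaches Friday, 2031/08/08.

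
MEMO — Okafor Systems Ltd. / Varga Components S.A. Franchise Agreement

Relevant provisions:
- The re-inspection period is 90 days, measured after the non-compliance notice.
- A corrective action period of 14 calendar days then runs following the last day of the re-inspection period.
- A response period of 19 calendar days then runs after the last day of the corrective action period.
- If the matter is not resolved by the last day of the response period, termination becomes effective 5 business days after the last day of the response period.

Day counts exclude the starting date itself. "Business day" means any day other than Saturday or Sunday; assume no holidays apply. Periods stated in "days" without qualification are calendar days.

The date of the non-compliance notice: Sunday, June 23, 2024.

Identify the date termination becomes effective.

The last day of the re-inspection period: 90 calendar days after June 23, 2024 is September 21, 2024.
Adding 14 calendar days to September 21, 2024 gives October 5, 2024, which is the last day of the corrective action period.
The last day of the response period: 19 calendar days after October 5, 2024 is October 24, 2024.
The date termination becomes effective: 5 business days after Thursday, October 24, 2024, skipping weekends — Oct 25, Oct 28, Oct 29, Oct 30, Oct 31 — lands on Thursday, October 31, 2024.

October 31, 2024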